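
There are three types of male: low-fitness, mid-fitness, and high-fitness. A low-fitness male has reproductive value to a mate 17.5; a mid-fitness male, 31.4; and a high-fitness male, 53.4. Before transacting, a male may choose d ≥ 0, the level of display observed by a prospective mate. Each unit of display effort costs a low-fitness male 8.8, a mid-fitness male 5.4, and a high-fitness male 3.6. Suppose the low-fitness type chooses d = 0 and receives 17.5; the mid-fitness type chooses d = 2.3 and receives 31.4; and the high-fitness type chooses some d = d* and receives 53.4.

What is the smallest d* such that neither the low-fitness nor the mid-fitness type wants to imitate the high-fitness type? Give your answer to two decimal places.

6.37

Low-fitness type (on-path payoff 17.5) won't mimic when 17.5 ≥ 53.4 − 8.8·d*, i.e. d* ≥ 4.08.
Mid-fitness type (on-path payoff 31.4 − 5.4×2.3 = 18.98) won't mimic when 18.98 ≥ 53.4 − 5.4·d*, i.e. d* ≥ 6.37.
Both must hold, so d* = max(4.08, 6.37) = 6.37. The mid-fitness type's constraint binds.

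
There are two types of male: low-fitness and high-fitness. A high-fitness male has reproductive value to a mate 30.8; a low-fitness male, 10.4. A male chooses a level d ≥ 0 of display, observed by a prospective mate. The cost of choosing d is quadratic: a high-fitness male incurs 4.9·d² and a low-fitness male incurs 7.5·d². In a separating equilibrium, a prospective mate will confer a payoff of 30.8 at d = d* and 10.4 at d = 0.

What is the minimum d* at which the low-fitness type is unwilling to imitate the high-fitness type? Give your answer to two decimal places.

The low-fitness type at d = 0 receives 10.4; imitating at d* yields 30.8 − 7.5·d*².
Indifference: 10.4 = 30.8 − 7.5·d*², so d*² = (30.8 − 10.4) / 7.5 = 2.72.
d* = √2.72 ≈ 1.65.

1.65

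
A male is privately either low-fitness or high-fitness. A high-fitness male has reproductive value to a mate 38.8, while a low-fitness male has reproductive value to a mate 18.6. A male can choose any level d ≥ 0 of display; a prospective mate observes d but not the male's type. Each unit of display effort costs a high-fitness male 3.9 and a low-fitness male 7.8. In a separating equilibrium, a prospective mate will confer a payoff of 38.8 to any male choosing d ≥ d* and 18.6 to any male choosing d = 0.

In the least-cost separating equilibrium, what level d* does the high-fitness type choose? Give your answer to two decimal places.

2.59

A low-fitness male choosing d = 0 receives 18.6.
Imitating at d* instead would pay 38.8 at cost 7.8·d*, netting 38.8 − 7.8·d*.
Indifference: 18.6 = 38.8 − 7.8·d*, so d* = (38.8 − 18.6) / 7.8 ≈ 2.59.
This is the low-fitness type's binding incentive-compatibility constraint; any d ≥ 2.59 sustains separation on that side.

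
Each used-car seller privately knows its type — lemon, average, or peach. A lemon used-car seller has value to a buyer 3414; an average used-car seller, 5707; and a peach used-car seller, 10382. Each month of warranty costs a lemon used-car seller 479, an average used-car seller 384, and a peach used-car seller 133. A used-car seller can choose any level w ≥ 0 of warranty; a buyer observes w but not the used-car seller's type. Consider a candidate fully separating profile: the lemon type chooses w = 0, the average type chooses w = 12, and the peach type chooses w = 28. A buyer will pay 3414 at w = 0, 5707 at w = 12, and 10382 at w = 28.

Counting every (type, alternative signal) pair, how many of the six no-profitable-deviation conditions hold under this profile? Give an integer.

5

Lemon (own payoff 3414): to w=12 gives 5707 − 479×12 = -41 → no gain ✓; to w=28 gives 10382 − 479×28 = -3030 → no gain ✓.
Average (own payoff 5707 − 384×12 = 1099): to w=0 gives 3414 → profitable ✗; to w=28 gives 10382 − 384×28 = -370 → no gain ✓.
Peach (own payoff 10382 − 133×28 = 6658): to w=0 gives 3414 → no gain ✓; to w=12 gives 5707 − 133×12 = 4111 → no gain ✓.
5 of the 6 constraints hold; not an equilibrium.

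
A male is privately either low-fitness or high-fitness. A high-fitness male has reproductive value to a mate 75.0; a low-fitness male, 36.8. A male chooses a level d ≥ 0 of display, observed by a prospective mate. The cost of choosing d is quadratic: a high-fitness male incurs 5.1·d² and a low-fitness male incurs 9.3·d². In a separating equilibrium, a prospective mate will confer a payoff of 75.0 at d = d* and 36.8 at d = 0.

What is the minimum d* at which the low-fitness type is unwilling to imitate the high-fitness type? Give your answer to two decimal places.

The low-fitness type at d = 0 receives 36.8; imitating at d* yields 75.0 − 9.3·d*².
Indifference: 36.8 = 75.0 − 9.3·d*², so d*² = (75.0 − 36.8) / 9.3 ≈ 4.1075.
d* = √4.1075 ≈ 2.03.

2.03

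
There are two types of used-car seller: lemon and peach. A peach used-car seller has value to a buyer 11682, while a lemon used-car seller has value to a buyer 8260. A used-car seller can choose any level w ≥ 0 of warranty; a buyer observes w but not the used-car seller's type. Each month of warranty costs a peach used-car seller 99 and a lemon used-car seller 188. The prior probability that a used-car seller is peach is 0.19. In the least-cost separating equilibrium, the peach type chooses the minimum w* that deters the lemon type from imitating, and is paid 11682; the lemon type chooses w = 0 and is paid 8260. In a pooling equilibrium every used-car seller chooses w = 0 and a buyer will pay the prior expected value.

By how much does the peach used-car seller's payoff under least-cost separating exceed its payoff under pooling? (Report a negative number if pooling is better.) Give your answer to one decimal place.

Least-cost separating signal: w* solves 8260 = 11682 − 188·w*, so w* = (11682 − 8260)/188 ≈ 18.2021.
Peach type's separating payoff: 11682 − 99 × w* = 11682 − 99 × (11682 − 8260)/188 = 11682 − 338778/188 ≈ 9879.989.
Pooling payoff: 0.19 × 11682 + 0.81 × 8260 = 8910.18.
Difference: 9879.989 − 8910.18 = 969.809, i.e. 969.8 to one decimal place.
The peach type prefers to separate.

969.8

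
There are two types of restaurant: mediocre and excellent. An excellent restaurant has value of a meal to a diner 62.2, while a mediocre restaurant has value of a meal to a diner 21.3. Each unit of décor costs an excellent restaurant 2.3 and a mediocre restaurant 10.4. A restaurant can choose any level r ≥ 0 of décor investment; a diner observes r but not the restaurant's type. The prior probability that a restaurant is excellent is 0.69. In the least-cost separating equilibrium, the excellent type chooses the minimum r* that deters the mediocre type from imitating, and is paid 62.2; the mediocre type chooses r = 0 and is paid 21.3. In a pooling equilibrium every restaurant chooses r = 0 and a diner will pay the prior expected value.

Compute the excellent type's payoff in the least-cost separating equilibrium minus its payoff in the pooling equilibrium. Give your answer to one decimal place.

Least-cost separating signal: r* solves 21.3 = 62.2 − 10.4·r*, so r* = (62.2 − 21.3)/10.4 ≈ 3.9327.
Excellent type's separating payoff: 62.2 − 2.3 × r* = 62.2 − 2.3 × (62.2 − 21.3)/10.4 = 62.2 − 94.07/10.4 ≈ 53.155.
Pooling payoff: 0.69 × 62.2 + 0.31 × 21.3 = 49.521.
Difference: 53.155 − 49.521 = 3.634, i.e. 3.6 to one decimal place.
The excellent type prefers to separate.

3.6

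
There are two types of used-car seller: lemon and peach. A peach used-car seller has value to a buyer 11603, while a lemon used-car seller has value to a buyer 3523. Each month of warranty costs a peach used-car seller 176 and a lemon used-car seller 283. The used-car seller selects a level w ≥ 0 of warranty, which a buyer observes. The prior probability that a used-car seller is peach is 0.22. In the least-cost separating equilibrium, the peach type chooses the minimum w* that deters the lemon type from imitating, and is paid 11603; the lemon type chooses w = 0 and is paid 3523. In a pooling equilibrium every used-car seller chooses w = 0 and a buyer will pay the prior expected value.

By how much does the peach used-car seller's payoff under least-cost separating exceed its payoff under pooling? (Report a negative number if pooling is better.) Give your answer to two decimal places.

Least-cost separating signal: w* solves 3523 = 11603 − 283·w*, so w* = (11603 − 3523)/283 ≈ 28.5512.
Peach type's separating payoff: 11603 − 176 × w* = 11603 − 176 × (11603 − 3523)/283 = 11603 − 1422080/283 ≈ 6577.9823.
Pooling payoff: 0.22 × 11603 + 0.78 × 3523 = 5300.6.
Difference: 6577.9823 − 5300.6 = 1277.3823, i.e. 1277.38 to two decimal places.
The peach type prefers to separate.

1277.38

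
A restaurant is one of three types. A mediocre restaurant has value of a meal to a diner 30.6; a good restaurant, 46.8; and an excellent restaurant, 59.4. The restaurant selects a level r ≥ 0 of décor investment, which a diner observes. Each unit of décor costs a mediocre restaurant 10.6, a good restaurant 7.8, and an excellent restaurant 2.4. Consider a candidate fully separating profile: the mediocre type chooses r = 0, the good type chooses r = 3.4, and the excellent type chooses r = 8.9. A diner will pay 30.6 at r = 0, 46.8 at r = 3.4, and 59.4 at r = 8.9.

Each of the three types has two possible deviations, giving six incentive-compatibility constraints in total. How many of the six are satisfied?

4

Good (own payoff 46.8 − 7.8×3.4 = 20.28): to r=0 gives 30.6 → profitable ✗; to r=8.9 gives 59.4 − 7.8×8.9 = -10.02 → no gain ✓.
Mediocre (own payoff 30.6): to r=3.4 gives 46.8 − 10.6×3.4 = 10.76 → no gain ✓; to r=8.9 gives 59.4 − 10.6×8.9 = -34.94 → no gain ✓.
Excellent (own payoff 59.4 − 2.4×8.9 = 38.04): to r=0 gives 30.6 → no gain ✓; to r=3.4 gives 46.8 − 2.4×3.4 = 38.64 → profitable ✗.
4 of the 6 constraints hold; not an equilibrium.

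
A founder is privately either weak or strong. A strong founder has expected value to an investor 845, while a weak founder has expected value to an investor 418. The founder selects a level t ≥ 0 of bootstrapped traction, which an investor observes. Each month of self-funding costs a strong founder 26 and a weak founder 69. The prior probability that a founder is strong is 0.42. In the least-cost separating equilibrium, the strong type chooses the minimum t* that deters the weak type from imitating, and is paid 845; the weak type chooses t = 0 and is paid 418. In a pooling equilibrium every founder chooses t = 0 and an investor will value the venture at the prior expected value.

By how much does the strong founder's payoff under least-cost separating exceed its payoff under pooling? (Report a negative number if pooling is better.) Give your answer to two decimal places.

Least-cost separating signal: t* solves 418 = 845 − 69·t*, so t* = (845 − 418)/69 ≈ 6.1884.
Strong type's separating payoff: 845 − 26 × t* = 845 − 26 × (845 − 418)/69 = 845 − 11102/69 ≈ 684.1014.
Pooling payoff: 0.42 × 845 + 0.58 × 418 = 597.34.
Difference: 684.1014 − 597.34 = 86.7614, i.e. 86.76 to two decimal places.
The strong type prefers to separate.

86.76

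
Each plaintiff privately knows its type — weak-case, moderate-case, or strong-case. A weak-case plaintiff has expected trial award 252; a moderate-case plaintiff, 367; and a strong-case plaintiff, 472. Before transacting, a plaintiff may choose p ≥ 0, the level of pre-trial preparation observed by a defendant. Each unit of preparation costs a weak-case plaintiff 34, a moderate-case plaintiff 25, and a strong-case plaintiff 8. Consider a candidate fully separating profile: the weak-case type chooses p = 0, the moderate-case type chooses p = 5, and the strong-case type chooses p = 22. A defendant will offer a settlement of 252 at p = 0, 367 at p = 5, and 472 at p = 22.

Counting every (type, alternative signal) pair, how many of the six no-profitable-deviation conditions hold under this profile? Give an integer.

4

Strong-case (own payoff 472 − 8×22 = 296): to p=0 gives 252 → no gain ✓; to p=5 gives 367 − 8×5 = 327 → profitable ✗.
Weak-case (own payoff 252): to p=5 gives 367 − 34×5 = 197 → no gain ✓; to p=22 gives 472 − 34×22 = -276 → no gain ✓.
Moderate-case (own payoff 367 − 25×5 = 242): to p=0 gives 252 → profitable ✗; to p=22 gives 472 − 25×22 = -78 → no gain ✓.
4 of the 6 constraints hold; not an equilibrium.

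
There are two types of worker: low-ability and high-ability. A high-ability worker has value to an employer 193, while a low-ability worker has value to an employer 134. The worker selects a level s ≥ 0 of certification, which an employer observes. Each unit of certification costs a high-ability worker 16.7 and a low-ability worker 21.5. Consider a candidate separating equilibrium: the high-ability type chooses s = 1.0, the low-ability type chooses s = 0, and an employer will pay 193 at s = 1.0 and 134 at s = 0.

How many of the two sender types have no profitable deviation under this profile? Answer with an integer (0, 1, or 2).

Low-ability type: stay at 0 → 134; mimic → 193 − 21.5 × 1.0 = 171.5. IC fails (134 < 171.5).
High-ability type: signal → 193 − 16.7 × 1.0 = 176.3; deviate to 0 → 134. IC holds (176.3 ≥ 134).
1 of 2 constraints hold, so this profile is not an equilibrium.

1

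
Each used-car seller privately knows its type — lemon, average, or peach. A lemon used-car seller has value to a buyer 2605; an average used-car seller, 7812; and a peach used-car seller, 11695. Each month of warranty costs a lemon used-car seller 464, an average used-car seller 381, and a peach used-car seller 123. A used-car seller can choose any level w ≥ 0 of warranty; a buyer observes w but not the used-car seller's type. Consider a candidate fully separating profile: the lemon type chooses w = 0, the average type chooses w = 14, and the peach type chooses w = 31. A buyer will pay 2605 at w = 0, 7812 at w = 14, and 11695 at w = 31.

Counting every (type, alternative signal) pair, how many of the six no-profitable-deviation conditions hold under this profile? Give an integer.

5

Average (own payoff 7812 − 381×14 = 2478): to w=0 gives 2605 → profitable ✗; to w=31 gives 11695 − 381×31 = -116 → no gain ✓.
Lemon (own payoff 2605): to w=14 gives 7812 − 464×14 = 1316 → no gain ✓; to w=31 gives 11695 − 464×31 = -2689 → no gain ✓.
Peach (own payoff 11695 − 123×31 = 7882): to w=0 gives 2605 → no gain ✓; to w=14 gives 7812 − 123×14 = 6090 → no gain ✓.
5 of the 6 constraints hold; not an equilibrium.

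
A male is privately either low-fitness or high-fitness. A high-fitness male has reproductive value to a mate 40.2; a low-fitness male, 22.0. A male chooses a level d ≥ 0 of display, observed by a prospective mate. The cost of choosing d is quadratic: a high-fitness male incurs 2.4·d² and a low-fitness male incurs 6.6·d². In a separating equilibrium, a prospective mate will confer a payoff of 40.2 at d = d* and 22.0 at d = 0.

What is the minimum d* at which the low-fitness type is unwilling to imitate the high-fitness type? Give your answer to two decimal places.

The low-fitness type at d = 0 receives 22.0; imitating at d* yields 40.2 − 6.6·d*².
Indifference: 22.0 = 40.2 − 6.6·d*², so d*² = (40.2 − 22.0) / 6.6 ≈ 2.7576.
d* = √2.7576 ≈ 1.66.

1.66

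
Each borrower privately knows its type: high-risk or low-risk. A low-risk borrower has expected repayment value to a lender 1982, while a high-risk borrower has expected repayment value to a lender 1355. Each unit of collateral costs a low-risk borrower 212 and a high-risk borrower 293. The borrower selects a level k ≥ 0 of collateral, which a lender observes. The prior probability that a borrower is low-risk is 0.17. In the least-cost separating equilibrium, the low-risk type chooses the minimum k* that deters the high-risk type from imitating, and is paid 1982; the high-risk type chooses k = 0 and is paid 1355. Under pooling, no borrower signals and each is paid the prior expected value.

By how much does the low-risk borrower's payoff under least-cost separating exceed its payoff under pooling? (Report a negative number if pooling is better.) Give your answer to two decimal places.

66.74

Least-cost separating signal: k* solves 1355 = 1982 − 293·k*, so k* = (1982 − 1355)/293 ≈ 2.1399.
Low-risk type's separating payoff: 1982 − 212 × k* = 1982 − 212 × (1982 − 1355)/293 = 1982 − 132924/293 ≈ 1528.3345.
Pooling payoff: 0.17 × 1982 + 0.83 × 1355 = 1461.59.
Difference: 1528.3345 − 1461.59 = 66.7445, i.e. 66.74 to two decimal places.
The low-risk type prefers to separate.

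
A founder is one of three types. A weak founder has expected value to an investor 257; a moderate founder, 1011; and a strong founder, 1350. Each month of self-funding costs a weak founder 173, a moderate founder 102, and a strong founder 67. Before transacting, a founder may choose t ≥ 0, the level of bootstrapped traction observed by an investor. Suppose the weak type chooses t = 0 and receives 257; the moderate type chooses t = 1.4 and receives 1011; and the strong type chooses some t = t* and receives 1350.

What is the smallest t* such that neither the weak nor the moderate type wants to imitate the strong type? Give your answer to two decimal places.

6.32

Moderate type (on-path payoff 1011 − 102×1.4 = 868.2) won't mimic when 868.2 ≥ 1350 − 102·t*, i.e. t* ≥ 4.72.
Weak type (on-path payoff 257) won't mimic when 257 ≥ 1350 − 173·t*, i.e. t* ≥ 6.32.
Both must hold, so t* = max(6.32, 4.72) = 6.32. The weak type's constraint binds.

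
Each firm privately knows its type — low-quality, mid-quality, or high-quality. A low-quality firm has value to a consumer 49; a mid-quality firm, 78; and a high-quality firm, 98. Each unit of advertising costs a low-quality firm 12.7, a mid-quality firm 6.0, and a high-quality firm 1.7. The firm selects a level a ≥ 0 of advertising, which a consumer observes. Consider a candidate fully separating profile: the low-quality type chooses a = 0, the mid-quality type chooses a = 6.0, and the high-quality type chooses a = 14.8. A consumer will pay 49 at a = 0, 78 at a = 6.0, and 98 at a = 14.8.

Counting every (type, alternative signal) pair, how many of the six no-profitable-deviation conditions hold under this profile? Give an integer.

Mid-quality (own payoff 78 − 6.0×6.0 = 42): to a=0 gives 49 → profitable ✗; to a=14.8 gives 98 − 6.0×14.8 = 9.2 → no gain ✓.
High-quality (own payoff 98 − 1.7×14.8 = 72.84): to a=0 gives 49 → no gain ✓; to a=6.0 gives 78 − 1.7×6.0 = 67.8 → no gain ✓.
Low-quality (own payoff 49): to a=6.0 gives 78 − 12.7×6.0 = 1.8 → no gain ✓; to a=14.8 gives 98 − 12.7×14.8 = -89.96 → no gain ✓.
5 of the 6 constraints hold; not an equilibrium.

5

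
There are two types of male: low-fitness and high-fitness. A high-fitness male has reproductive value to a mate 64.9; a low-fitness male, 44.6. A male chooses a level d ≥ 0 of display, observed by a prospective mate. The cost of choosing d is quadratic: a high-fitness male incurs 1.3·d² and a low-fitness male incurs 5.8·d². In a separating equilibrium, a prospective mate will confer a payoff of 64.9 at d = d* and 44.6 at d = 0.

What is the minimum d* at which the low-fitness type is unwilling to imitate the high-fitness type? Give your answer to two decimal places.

1.87

The low-fitness type at d = 0 receives 44.6; imitating at d* yields 64.9 − 5.8·d*².
Indifference: 44.6 = 64.9 − 5.8·d*², so d*² = (64.9 − 44.6) / 5.8 = 3.5.
d* = √3.5 ≈ 1.87.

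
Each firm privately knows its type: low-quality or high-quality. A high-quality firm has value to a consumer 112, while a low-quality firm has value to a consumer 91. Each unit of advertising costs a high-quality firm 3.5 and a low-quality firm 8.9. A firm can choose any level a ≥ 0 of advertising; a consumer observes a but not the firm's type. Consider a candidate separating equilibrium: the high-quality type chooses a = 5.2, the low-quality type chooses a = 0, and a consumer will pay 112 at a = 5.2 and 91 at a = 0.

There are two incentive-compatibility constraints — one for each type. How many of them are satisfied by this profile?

Low-quality type: stay at 0 → 91; mimic → 112 − 8.9 × 5.2 = 65.72. IC holds (91 ≥ 65.72).
High-quality type: signal → 112 − 3.5 × 5.2 = 93.8; deviate to 0 → 91. IC holds (93.8 ≥ 91).
2 of 2 constraints hold, so this is a separating equilibrium.

2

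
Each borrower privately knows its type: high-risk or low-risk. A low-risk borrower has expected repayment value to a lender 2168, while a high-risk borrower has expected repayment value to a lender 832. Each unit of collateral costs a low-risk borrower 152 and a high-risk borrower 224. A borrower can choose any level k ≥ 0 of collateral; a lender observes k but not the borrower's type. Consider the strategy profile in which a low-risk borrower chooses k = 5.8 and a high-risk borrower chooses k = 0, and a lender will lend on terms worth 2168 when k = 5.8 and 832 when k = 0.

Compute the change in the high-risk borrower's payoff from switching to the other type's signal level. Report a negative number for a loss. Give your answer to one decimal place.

Playing k = 0 the high-risk borrower receives 832.
Deviating to k = 5.8 brings payment 2168 at cost 224 × 5.8 = 1299.2, netting 868.8.
Gain from deviating: 868.8 − 832 = 36.8.
The gain is positive, so the high-risk type's incentive-compatibility constraint is violated — this profile is not a separating equilibrium.

36.8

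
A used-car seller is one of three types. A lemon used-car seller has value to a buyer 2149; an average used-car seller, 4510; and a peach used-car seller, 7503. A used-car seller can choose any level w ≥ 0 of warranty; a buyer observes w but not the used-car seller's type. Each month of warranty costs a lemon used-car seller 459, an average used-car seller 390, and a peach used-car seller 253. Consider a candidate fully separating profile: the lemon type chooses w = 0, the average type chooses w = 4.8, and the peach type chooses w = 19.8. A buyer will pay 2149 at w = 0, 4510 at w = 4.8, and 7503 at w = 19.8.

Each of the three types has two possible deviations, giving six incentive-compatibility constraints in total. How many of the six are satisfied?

4

Lemon (own payoff 2149): to w=4.8 gives 4510 − 459×4.8 = 2306.8 → profitable ✗; to w=19.8 gives 7503 − 459×19.8 = -1585.2 → no gain ✓.
Peach (own payoff 7503 − 253×19.8 = 2493.6): to w=0 gives 2149 → no gain ✓; to w=4.8 gives 4510 − 253×4.8 = 3295.6 → profitable ✗.
Average (own payoff 4510 − 390×4.8 = 2638): to w=0 gives 2149 → no gain ✓; to w=19.8 gives 7503 − 390×19.8 = -219 → no gain ✓.
4 of the 6 constraints hold; not an equilibrium.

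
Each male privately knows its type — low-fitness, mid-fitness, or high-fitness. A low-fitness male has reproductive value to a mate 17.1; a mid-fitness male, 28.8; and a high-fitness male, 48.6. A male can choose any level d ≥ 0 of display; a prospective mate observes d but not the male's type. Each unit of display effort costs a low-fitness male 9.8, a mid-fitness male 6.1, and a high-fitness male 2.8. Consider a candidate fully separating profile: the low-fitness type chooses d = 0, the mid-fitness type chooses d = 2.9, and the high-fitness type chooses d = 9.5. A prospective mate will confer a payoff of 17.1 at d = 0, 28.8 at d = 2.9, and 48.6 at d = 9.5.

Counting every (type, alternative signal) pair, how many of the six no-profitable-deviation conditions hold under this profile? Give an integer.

Low-fitness (own payoff 17.1): to d=2.9 gives 28.8 − 9.8×2.9 = 0.38 → no gain ✓; to d=9.5 gives 48.6 − 9.8×9.5 = -44.5 → no gain ✓.
High-fitness (own payoff 48.6 − 2.8×9.5 = 22): to d=0 gives 17.1 → no gain ✓; to d=2.9 gives 28.8 − 2.8×2.9 = 20.68 → no gain ✓.
Mid-fitness (own payoff 28.8 − 6.1×2.9 = 11.11): to d=0 gives 17.1 → profitable ✗; to d=9.5 gives 48.6 − 6.1×9.5 = -9.35 → no gain ✓.
5 of the 6 constraints hold; not an equilibrium.

5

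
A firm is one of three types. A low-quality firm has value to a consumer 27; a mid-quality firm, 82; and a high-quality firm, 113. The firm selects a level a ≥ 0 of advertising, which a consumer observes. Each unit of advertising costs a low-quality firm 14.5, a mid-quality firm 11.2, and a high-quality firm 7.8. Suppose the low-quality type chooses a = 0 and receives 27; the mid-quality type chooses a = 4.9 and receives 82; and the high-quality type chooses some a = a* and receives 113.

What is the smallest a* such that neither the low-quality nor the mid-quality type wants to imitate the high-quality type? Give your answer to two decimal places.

7.67

Low-quality type (on-path payoff 27) won't mimic when 27 ≥ 113 − 14.5·a*, i.e. a* ≥ 5.93.
Mid-quality type (on-path payoff 82 − 11.2×4.9 = 27.12) won't mimic when 27.12 ≥ 113 − 11.2·a*, i.e. a* ≥ 7.67.
Both must hold, so a* = max(5.93, 7.67) = 7.67. The mid-quality type's constraint binds.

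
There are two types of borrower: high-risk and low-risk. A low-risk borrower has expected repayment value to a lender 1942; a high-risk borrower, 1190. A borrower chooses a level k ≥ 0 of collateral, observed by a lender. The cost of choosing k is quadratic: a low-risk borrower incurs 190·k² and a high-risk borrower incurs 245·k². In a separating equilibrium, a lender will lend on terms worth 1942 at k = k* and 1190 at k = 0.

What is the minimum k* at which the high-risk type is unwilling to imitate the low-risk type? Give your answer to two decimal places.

1.75

The high-risk type at k = 0 receives 1190; imitating at k* yields 1942 − 245·k*².
Indifference: 1190 = 1942 − 245·k*², so k*² = (1942 − 1190) / 245 ≈ 3.0694.
k* = √3.0694 ≈ 1.75.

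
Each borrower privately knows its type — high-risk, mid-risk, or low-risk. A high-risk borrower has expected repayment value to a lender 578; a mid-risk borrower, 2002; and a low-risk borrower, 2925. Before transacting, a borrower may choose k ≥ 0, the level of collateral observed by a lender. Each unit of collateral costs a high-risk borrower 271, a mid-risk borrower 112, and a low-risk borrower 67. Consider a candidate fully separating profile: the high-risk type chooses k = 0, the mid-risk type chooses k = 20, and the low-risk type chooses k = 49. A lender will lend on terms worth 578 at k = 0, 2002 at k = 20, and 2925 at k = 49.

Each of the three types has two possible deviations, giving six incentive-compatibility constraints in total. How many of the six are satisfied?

High-risk (own payoff 578): to k=20 gives 2002 − 271×20 = -3418 → no gain ✓; to k=49 gives 2925 − 271×49 = -10354 → no gain ✓.
Low-risk (own payoff 2925 − 67×49 = -358): to k=0 gives 578 → profitable ✗; to k=20 gives 2002 − 67×20 = 662 → profitable ✗.
Mid-risk (own payoff 2002 − 112×20 = -238): to k=0 gives 578 → profitable ✗; to k=49 gives 2925 − 112×49 = -2563 → no gain ✓.
3 of the 6 constraints hold; not an equilibrium.

3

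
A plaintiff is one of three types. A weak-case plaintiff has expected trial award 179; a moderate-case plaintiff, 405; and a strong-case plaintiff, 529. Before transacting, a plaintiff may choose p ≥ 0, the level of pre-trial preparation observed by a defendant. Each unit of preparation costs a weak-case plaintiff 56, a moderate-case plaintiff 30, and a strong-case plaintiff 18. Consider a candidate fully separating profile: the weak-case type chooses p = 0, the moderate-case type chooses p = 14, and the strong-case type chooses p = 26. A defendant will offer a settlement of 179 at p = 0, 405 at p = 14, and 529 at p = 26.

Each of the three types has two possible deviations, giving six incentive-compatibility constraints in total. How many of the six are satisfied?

3

Moderate-case (own payoff 405 − 30×14 = -15): to p=0 gives 179 → profitable ✗; to p=26 gives 529 − 30×26 = -251 → no gain ✓.
Weak-case (own payoff 179): to p=14 gives 405 − 56×14 = -379 → no gain ✓; to p=26 gives 529 − 56×26 = -927 → no gain ✓.
Strong-case (own payoff 529 − 18×26 = 61): to p=0 gives 179 → profitable ✗; to p=14 gives 405 − 18×14 = 153 → profitable ✗.
3 of the 6 constraints hold; not an equilibrium.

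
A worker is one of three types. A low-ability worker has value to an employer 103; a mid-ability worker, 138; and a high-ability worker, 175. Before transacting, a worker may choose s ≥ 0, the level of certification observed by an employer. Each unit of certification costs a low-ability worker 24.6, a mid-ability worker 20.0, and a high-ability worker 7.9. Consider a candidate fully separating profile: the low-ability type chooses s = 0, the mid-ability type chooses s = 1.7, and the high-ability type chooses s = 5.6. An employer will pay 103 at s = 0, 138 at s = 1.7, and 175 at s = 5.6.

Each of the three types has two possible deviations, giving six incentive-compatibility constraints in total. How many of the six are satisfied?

6

High-ability (own payoff 175 − 7.9×5.6 = 130.76): to s=0 gives 103 → no gain ✓; to s=1.7 gives 138 − 7.9×1.7 = 124.57 → no gain ✓.
Mid-ability (own payoff 138 − 20.0×1.7 = 104): to s=0 gives 103 → no gain ✓; to s=5.6 gives 175 − 20.0×5.6 = 63 → no gain ✓.
Low-ability (own payoff 103): to s=1.7 gives 138 − 24.6×1.7 = 96.18 → no gain ✓; to s=5.6 gives 175 − 24.6×5.6 = 37.24 → no gain ✓.
6 of the 6 constraints hold; this profile is a separating equilibrium.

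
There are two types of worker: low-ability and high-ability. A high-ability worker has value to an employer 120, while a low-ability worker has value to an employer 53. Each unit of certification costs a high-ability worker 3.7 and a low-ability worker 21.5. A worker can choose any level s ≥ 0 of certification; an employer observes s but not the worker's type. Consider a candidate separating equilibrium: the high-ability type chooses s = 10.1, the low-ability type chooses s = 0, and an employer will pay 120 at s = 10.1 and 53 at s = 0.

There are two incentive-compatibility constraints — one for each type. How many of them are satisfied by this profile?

2

High-ability type: signal → 120 − 3.7 × 10.1 = 82.63; deviate to 0 → 53. IC holds (82.63 ≥ 53).
Low-ability type: stay at 0 → 53; mimic → 120 − 21.5 × 10.1 = -97.15. IC holds (53 ≥ -97.15).
2 of 2 constraints hold, so this is a separating equilibrium.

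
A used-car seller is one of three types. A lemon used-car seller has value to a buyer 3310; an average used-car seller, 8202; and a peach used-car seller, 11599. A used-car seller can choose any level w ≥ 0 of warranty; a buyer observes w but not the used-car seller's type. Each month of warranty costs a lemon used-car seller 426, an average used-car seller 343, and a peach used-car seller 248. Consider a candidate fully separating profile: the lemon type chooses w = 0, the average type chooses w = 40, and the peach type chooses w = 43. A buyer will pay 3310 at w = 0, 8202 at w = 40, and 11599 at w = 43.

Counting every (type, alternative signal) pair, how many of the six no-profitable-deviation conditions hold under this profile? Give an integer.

3

Lemon (own payoff 3310): to w=40 gives 8202 − 426×40 = -8838 → no gain ✓; to w=43 gives 11599 − 426×43 = -6719 → no gain ✓.
Average (own payoff 8202 − 343×40 = -5518): to w=0 gives 3310 → profitable ✗; to w=43 gives 11599 − 343×43 = -3150 → profitable ✗.
Peach (own payoff 11599 − 248×43 = 935): to w=0 gives 3310 → profitable ✗; to w=40 gives 8202 − 248×40 = -1718 → no gain ✓.
3 of the 6 constraints hold; not an equilibrium.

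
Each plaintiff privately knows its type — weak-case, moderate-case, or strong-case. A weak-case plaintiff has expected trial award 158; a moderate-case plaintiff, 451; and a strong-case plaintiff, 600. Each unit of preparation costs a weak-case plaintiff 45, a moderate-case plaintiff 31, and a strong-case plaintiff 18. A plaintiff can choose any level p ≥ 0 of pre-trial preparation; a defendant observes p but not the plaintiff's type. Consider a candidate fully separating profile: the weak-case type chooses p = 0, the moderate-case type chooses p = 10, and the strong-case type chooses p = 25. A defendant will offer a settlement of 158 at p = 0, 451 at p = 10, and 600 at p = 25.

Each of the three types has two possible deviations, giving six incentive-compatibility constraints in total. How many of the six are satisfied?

3

Weak-case (own payoff 158): to p=10 gives 451 − 45×10 = 1 → no gain ✓; to p=25 gives 600 − 45×25 = -525 → no gain ✓.
Strong-case (own payoff 600 − 18×25 = 150): to p=0 gives 158 → profitable ✗; to p=10 gives 451 − 18×10 = 271 → profitable ✗.
Moderate-case (own payoff 451 − 31×10 = 141): to p=0 gives 158 → profitable ✗; to p=25 gives 600 − 31×25 = -175 → no gain ✓.
3 of the 6 constraints hold; not an equilibrium.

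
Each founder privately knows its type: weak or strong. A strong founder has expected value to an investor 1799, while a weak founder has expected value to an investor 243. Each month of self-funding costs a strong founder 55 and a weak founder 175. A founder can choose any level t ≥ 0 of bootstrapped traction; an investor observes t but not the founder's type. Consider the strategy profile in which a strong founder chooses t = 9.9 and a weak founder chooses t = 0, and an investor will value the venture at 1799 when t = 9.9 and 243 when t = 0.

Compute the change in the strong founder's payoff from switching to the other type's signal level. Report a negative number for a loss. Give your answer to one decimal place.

Playing t = 9.9 the strong founder receives 1799 − 55 × 9.9 = 1254.5.
Deviating to t = 0 yields 243 instead.
Gain from deviating: 243 − 1254.5 = -1011.5.
The gain is negative, so the strong type's incentive-compatibility constraint is satisfied.

-1011.5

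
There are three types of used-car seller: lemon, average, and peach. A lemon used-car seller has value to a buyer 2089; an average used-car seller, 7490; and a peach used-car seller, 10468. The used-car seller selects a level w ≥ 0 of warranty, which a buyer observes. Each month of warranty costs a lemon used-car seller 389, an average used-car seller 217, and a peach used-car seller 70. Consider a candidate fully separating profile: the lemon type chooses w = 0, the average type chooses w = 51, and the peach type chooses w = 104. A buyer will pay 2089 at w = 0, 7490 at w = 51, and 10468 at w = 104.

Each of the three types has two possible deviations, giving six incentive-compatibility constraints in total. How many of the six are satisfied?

4

Lemon (own payoff 2089): to w=51 gives 7490 − 389×51 = -12349 → no gain ✓; to w=104 gives 10468 − 389×104 = -29988 → no gain ✓.
Peach (own payoff 10468 − 70×104 = 3188): to w=0 gives 2089 → no gain ✓; to w=51 gives 7490 − 70×51 = 3920 → profitable ✗.
Average (own payoff 7490 − 217×51 = -3577): to w=0 gives 2089 → profitable ✗; to w=104 gives 10468 − 217×104 = -12100 → no gain ✓.
4 of the 6 constraints hold; not an equilibrium.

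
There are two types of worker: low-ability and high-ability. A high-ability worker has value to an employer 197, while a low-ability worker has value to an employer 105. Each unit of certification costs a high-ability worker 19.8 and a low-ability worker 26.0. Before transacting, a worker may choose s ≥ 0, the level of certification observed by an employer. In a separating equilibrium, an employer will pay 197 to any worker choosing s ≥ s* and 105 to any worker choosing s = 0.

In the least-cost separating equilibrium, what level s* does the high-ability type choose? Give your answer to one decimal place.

3.5

A low-ability worker choosing s = 0 receives 105.
Imitating at s* instead would pay 197 at cost 26.0·s*, netting 197 − 26.0·s*.
Indifference: 105 = 197 − 26.0·s*, so s* = (197 − 105) / 26.0 ≈ 3.5.
This is the low-ability type's binding incentive-compatibility constraint; any s ≥ 3.5 sustains separation on that side.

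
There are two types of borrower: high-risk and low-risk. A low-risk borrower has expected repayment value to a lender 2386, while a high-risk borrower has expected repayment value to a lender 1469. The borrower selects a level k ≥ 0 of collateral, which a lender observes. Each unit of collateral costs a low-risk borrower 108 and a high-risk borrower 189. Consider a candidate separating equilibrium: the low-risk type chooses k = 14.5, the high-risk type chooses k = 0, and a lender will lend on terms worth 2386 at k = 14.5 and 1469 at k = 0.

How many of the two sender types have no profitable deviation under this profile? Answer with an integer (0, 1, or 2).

1

Low-risk type: signal → 2386 − 108 × 14.5 = 820; deviate to 0 → 1469. IC fails (820 < 1469).
High-risk type: stay at 0 → 1469; mimic → 2386 − 189 × 14.5 = -354.5. IC holds (1469 ≥ -354.5).
1 of 2 constraints hold, so this profile is not an equilibrium.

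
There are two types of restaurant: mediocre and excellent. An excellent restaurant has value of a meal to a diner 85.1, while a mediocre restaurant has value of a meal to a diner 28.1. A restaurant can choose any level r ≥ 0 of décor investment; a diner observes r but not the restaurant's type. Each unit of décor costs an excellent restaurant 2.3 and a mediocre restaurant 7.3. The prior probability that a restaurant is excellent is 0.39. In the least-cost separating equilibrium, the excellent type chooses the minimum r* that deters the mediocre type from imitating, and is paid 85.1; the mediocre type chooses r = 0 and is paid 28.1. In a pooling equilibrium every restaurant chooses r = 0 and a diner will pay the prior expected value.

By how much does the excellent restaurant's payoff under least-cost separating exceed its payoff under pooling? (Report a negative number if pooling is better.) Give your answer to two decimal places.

16.81

Least-cost separating signal: r* solves 28.1 = 85.1 − 7.3·r*, so r* = (85.1 − 28.1)/7.3 ≈ 7.8082.
Excellent type's separating payoff: 85.1 − 2.3 × r* = 85.1 − 2.3 × (85.1 − 28.1)/7.3 = 85.1 − 131.1/7.3 ≈ 67.1411.
Pooling payoff: 0.39 × 85.1 + 0.61 × 28.1 = 50.33.
Difference: 67.1411 − 50.33 = 16.8111, i.e. 16.81 to two decimal places.
The excellent type prefers to separate.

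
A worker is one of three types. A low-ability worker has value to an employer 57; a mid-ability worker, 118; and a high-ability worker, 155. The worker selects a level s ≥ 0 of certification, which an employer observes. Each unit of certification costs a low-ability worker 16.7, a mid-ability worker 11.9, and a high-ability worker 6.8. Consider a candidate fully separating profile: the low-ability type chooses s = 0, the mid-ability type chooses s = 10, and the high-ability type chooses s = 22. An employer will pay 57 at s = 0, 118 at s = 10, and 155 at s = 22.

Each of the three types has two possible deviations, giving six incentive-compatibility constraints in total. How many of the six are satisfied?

3

High-ability (own payoff 155 − 6.8×22 = 5.4): to s=0 gives 57 → profitable ✗; to s=10 gives 118 − 6.8×10 = 50 → profitable ✗.
Low-ability (own payoff 57): to s=10 gives 118 − 16.7×10 = -49 → no gain ✓; to s=22 gives 155 − 16.7×22 = -212.4 → no gain ✓.
Mid-ability (own payoff 118 − 11.9×10 = -1): to s=0 gives 57 → profitable ✗; to s=22 gives 155 − 11.9×22 = -106.8 → no gain ✓.
3 of the 6 constraints hold; not an equilibrium.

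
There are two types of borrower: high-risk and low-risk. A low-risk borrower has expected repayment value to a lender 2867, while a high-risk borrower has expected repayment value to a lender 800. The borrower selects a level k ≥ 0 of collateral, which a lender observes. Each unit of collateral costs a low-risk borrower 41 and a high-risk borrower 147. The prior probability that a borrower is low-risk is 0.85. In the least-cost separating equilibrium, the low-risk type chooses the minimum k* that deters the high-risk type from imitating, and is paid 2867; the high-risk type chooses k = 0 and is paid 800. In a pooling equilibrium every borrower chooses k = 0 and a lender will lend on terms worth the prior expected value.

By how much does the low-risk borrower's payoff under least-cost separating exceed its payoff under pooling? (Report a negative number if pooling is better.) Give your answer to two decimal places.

Least-cost separating signal: k* solves 800 = 2867 − 147·k*, so k* = (2867 − 800)/147 ≈ 14.0612.
Low-risk type's separating payoff: 2867 − 41 × k* = 2867 − 41 × (2867 − 800)/147 = 2867 − 84747/147 ≈ 2290.4898.
Pooling payoff: 0.85 × 2867 + 0.15 × 800 = 2556.95.
Difference: 2290.4898 − 2556.95 = -266.4602, i.e. -266.46 to two decimal places.
The low-risk type would prefer the pooling outcome.

-266.46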